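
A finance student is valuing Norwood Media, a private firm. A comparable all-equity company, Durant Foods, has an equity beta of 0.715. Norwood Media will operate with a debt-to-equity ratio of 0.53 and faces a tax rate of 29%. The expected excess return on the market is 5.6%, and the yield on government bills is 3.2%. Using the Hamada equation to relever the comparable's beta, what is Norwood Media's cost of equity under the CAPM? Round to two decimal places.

8.71%

β_L = β_U × [1 + (1 − t)(D/E)] = 0.715 × [1 + (1 − 0.29) × 0.53]
    = 0.715 × [1 + 0.71 × 0.53] = 0.715 × 1.3763 = 0.9841
E(R) = R_f + β_L × MRP = 3.2% + 0.9841 × 5.6% = 8.71%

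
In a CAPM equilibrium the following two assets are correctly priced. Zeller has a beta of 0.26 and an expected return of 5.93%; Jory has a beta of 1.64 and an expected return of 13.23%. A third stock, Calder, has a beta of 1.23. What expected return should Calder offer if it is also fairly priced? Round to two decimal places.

11.06%

MRP (SML slope) = (13.23% − 5.93%) / (1.64 − 0.26) = 7.30% / 1.38 = 5.2899%
R_f (intercept) = 5.93% − 0.26 × 5.2899% = 4.5546%
E(R_Calder) = R_f + β × MRP = 4.5546% + 1.23 × 5.2899% = 11.06%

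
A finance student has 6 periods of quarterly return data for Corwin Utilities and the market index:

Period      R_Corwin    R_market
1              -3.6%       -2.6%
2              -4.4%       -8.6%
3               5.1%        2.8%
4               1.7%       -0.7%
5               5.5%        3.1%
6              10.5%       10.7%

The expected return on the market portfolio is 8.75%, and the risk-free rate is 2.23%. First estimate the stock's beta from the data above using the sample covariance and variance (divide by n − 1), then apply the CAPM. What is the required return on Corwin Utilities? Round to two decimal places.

7.77%

Mean R_i = (-3.6 − 4.4 + 5.1 + 1.7 + 5.5 + 10.5) / 6 = 2.4667%
Mean R_m = (-2.6 − 8.6 + 2.8 − 0.7 + 3.1 + 10.7) / 6 = 0.7833%
Σ(R_i − R̄_i)(R_m − R̄_m) = 178.0967  ⇒  Cov = 178.0967 / 5 = 35.6193
Σ(R_m − R̄_m)² = 209.4683  ⇒  Var(R_m) = 209.4683 / 5 = 41.8937
β = Cov / Var(R_m) = 35.6193 / 41.8937 = 0.8502
MRP = 8.75% − 2.23% = 6.52%
E(R) = R_f + β × MRP = 2.23% + 0.8502 × 6.52% = 7.77%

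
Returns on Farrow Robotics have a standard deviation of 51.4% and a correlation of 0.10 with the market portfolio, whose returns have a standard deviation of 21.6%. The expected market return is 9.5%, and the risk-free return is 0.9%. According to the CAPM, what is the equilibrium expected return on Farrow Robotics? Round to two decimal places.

β = ρ × σ_i / σ_m = 0.10 × 51.4% / 21.6% = 0.2380
MRP = 9.5% − 0.9% = 8.60%
E(R) = 0.9% + 0.2380 × 8.6% = 2.95%

2.95%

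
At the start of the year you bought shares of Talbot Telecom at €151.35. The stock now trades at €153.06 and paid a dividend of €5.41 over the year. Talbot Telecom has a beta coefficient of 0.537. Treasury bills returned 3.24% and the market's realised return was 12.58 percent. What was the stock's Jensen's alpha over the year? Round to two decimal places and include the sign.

-3.55%

Realised HPR = (P1 + D1 − P0) / P0 = (153.06 + 5.41 − 151.35) / 151.35 = 7.12 / 151.35 = 4.7043%
MRP = 12.58% − 3.24% = 9.34%
CAPM required = R_f + β·MRP = 3.24% + 0.537 × 9.34% = 8.25558%
α = realised − required = 4.7043% − 8.25558% = -3.55%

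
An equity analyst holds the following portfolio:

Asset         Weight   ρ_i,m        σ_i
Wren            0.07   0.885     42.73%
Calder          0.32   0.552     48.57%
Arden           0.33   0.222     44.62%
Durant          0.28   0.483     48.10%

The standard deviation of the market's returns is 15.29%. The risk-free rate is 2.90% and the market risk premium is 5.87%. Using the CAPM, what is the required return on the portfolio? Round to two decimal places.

β_Wren = 0.885 × 42.73% / 15.29% = 2.4733
β_Calder = 0.552 × 48.57% / 15.29% = 1.7535
β_Arden = 0.222 × 44.62% / 15.29% = 0.6479
β_Durant = 0.483 × 48.10% / 15.29% = 1.5194
β_P = Σ w_i β_i = 0.07×2.4733 + 0.32×1.7535 + 0.33×0.6479 + 0.28×1.5194 = 1.3735
E(R_P) = R_f + β_P × MRP = 2.90% + 1.3735 × 5.87% = 10.96%

10.96%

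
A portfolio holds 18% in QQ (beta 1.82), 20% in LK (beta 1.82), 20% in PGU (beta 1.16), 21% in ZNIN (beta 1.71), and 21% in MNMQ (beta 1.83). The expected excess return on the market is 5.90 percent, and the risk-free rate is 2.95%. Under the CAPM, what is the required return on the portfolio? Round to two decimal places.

12.79%

β_P = Σ w_i β_i = 0.18×1.82 + 0.20×1.82 + 0.20×1.16 + 0.21×1.71 + 0.21×1.83 = 1.6670
E(R_P) = R_f + β_P × MRP = 2.95% + 1.6670 × 5.90% = 12.79%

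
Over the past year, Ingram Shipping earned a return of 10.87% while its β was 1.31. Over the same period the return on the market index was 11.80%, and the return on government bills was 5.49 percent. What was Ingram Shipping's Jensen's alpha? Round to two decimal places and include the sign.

-2.89%

Market excess return = 11.80% − 5.49% = 6.31%
CAPM benchmark = R_f + β(R_m − R_f) = 5.49% + 1.31 × 6.31% = 13.7561%
α = actual − benchmark = 10.87% − 13.7561% = -2.89%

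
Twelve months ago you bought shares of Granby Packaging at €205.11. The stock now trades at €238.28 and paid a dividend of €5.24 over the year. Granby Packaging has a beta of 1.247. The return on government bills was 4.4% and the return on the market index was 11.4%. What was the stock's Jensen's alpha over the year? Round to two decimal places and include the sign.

+5.60%

Realised HPR = (P1 + D1 − P0) / P0 = (238.28 + 5.24 − 205.11) / 205.11 = 38.41 / 205.11 = 18.7265%
MRP = 11.4% − 4.4% = 7.00%
CAPM required = R_f + β·MRP = 4.4% + 1.247 × 7.0% = 13.1290%
α = realised − required = 18.7265% − 13.1290% = +5.60%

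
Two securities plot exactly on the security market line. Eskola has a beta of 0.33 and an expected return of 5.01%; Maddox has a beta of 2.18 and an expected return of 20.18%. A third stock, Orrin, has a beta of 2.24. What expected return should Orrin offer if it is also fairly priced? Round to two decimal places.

MRP (SML slope) = (20.18% − 5.01%) / (2.18 − 0.33) = 15.17% / 1.85 = 8.2000%
R_f (intercept) = 5.01% − 0.33 × 8.2000% = 2.3040%
E(R_Orrin) = R_f + β × MRP = 2.3040% + 2.24 × 8.2000% = 20.67%

20.67%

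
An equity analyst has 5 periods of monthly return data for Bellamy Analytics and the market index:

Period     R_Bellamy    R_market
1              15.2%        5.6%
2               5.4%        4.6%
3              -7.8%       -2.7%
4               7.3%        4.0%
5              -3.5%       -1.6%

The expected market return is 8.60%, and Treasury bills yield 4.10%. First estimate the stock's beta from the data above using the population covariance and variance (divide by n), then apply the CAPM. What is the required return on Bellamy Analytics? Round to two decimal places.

14.28%

Mean R_i = (15.2 + 5.4 − 7.8 + 7.3 − 3.5) / 5 = 3.3200%
Mean R_m = (5.6 + 4.6 − 2.7 + 4.0 − 1.6) / 5 = 1.9800%
Σ(R_i − R̄_i)(R_m − R̄_m) = 132.9520  ⇒  Cov = 132.9520 / 5 = 26.5904
Σ(R_m − R̄_m)² = 58.7680  ⇒  Var(R_m) = 58.7680 / 5 = 11.7536
β = Cov / Var(R_m) = 26.5904 / 11.7536 = 2.2623
MRP = 8.60% − 4.10% = 4.50%
E(R) = R_f + β × MRP = 4.10% + 2.2623 × 4.50% = 14.28%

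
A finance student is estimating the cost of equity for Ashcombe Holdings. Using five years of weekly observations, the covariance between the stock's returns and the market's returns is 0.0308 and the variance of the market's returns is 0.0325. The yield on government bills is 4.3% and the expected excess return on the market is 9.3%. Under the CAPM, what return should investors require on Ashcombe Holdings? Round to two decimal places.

13.11%

β = Cov(R_i, R_m) / Var(R_m) = 0.0308 / 0.0325 = 0.9477
E(R) = R_f + β × MRP = 4.3% + 0.9477 × 9.3% = 13.11%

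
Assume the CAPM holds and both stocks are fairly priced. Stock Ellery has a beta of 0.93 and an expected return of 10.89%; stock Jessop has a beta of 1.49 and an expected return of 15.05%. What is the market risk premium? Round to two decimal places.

Both satisfy E(R) = R_f + β·MRP, so the slope of the SML is
MRP = (15.05% − 10.89%) / (1.49 − 0.93) = 4.16% / 0.56 = 7.4286%

7.43%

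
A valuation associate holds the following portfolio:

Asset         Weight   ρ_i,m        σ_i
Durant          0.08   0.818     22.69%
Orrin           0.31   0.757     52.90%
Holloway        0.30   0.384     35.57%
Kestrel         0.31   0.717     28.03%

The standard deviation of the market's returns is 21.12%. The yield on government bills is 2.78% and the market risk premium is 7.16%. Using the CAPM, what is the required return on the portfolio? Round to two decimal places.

β_Durant = 0.818 × 22.69% / 21.12% = 0.8788
β_Orrin = 0.757 × 52.90% / 21.12% = 1.8961
β_Holloway = 0.384 × 35.57% / 21.12% = 0.6467
β_Kestrel = 0.717 × 28.03% / 21.12% = 0.9516
β_P = Σ w_i β_i = 0.08×0.8788 + 0.31×1.8961 + 0.30×0.6467 + 0.31×0.9516 = 1.1471
E(R_P) = R_f + β_P × MRP = 2.78% + 1.1471 × 7.16% = 10.99%

10.99%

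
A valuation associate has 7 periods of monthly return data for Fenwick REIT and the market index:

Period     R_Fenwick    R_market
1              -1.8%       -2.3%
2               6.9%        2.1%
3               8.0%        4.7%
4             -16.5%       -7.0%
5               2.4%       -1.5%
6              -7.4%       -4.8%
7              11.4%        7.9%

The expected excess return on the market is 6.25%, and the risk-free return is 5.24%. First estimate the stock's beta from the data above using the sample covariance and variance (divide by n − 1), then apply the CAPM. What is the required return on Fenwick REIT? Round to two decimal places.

16.16%

Mean R_i = (-1.8 + 6.9 + 8.0 − 16.5 + 2.4 − 7.4 + 11.4) / 7 = 0.4286%
Mean R_m = (-2.3 + 2.1 + 4.7 − 7.0 − 1.5 − 4.8 + 7.9) / 7 = -0.1286%
Σ(R_i − R̄_i)(R_m − R̄_m) = 294.0957  ⇒  Cov = 294.0957 / 6 = 49.0160
Σ(R_m − R̄_m)² = 168.3743  ⇒  Var(R_m) = 168.3743 / 6 = 28.0624
β = Cov / Var(R_m) = 49.0160 / 28.0624 = 1.7467
E(R) = R_f + β × MRP = 5.24% + 1.7467 × 6.25% = 16.16%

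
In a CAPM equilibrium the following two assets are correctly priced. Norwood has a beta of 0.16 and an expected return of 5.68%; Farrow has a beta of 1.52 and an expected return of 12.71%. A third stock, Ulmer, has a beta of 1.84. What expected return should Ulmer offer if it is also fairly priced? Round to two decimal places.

MRP (SML slope) = (12.71% − 5.68%) / (1.52 − 0.16) = 7.03% / 1.36 = 5.1691%
R_f (intercept) = 5.68% − 0.16 × 5.1691% = 4.8529%
E(R_Ulmer) = R_f + β × MRP = 4.8529% + 1.84 × 5.1691% = 14.36%

14.36%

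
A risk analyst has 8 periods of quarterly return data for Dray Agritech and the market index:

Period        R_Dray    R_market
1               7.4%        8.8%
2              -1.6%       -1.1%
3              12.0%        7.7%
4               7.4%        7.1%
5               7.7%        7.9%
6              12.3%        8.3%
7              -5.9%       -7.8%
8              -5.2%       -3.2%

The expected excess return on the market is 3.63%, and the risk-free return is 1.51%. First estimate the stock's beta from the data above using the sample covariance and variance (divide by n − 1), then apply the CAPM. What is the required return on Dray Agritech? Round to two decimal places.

5.44%

Mean R_i = (7.4 − 1.6 + 12.0 + 7.4 + 7.7 + 12.3 − 5.9 − 5.2) / 8 = 4.2625%
Mean R_m = (8.8 − 1.1 + 7.7 + 7.1 + 7.9 + 8.3 − 7.8 − 3.2) / 8 = 3.4625%
Σ(R_i − R̄_i)(R_m − R̄_m) = 319.3288  ⇒  Cov = 319.3288 / 7 = 45.6184
Σ(R_m − R̄_m)² = 294.8188  ⇒  Var(R_m) = 294.8188 / 7 = 42.1170
β = Cov / Var(R_m) = 45.6184 / 42.1170 = 1.0831
E(R) = R_f + β × MRP = 1.51% + 1.0831 × 3.63% = 5.44%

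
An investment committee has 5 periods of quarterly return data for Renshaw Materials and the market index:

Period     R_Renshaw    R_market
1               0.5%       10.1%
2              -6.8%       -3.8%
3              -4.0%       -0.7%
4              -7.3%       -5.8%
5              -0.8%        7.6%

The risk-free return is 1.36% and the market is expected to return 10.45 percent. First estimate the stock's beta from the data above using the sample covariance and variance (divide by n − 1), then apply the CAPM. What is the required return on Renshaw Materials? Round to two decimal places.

Mean R_i = (0.5 − 6.8 − 4.0 − 7.3 − 0.8) / 5 = -3.6800%
Mean R_m = (10.1 − 3.8 − 0.7 − 5.8 + 7.6) / 5 = 1.4800%
Σ(R_i − R̄_i)(R_m − R̄_m) = 97.1820  ⇒  Cov = 97.1820 / 4 = 24.2955
Σ(R_m − R̄_m)² = 197.3880  ⇒  Var(R_m) = 197.3880 / 4 = 49.3470
β = Cov / Var(R_m) = 24.2955 / 49.3470 = 0.4923
MRP = 10.45% − 1.36% = 9.09%
E(R) = R_f + β × MRP = 1.36% + 0.4923 × 9.09% = 5.84%

5.84%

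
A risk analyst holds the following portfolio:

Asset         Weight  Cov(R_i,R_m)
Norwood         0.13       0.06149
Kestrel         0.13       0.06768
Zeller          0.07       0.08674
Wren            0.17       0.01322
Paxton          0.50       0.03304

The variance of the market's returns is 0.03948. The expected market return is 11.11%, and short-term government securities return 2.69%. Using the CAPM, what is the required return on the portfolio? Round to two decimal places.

11.57%

β_Norwood = 0.06149 / 0.03948 = 1.5575
β_Kestrel = 0.06768 / 0.03948 = 1.7143
β_Zeller = 0.08674 / 0.03948 = 2.1971
β_Wren = 0.01322 / 0.03948 = 0.3349
β_Paxton = 0.03304 / 0.03948 = 0.8369
β_P = Σ w_i β_i = 0.13×1.5575 + 0.13×1.7143 + 0.07×2.1971 + 0.17×0.3349 + 0.50×0.8369 = 1.0545
MRP = 11.11% − 2.69% = 8.42%
E(R_P) = R_f + β_P × MRP = 2.69% + 1.0545 × 8.42% = 11.57%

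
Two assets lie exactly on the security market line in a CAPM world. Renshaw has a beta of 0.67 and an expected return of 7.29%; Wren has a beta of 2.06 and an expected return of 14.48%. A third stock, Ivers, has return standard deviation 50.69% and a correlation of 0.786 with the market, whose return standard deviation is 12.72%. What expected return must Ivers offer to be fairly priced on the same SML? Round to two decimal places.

MRP = (14.48% − 7.29%) / (2.06 − 0.67) = 5.1727%
R_f = 7.29% − 0.67 × 5.1727% = 3.8243%
β_Ivers = ρ·σ_i/σ_m = 0.786 × 50.69 / 12.72 = 3.1323
E(R_Ivers) = R_f + β × MRP = 3.8243% + 3.1323 × 5.1727% = 20.03%

20.03%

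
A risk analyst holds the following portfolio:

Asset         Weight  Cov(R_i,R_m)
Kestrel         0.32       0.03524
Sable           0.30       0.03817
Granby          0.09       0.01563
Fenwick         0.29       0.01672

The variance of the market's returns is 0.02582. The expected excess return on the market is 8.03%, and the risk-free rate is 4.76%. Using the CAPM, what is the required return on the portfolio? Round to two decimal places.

13.77%

β_Kestrel = 0.03524 / 0.02582 = 1.3648
β_Sable = 0.03817 / 0.02582 = 1.4783
β_Granby = 0.01563 / 0.02582 = 0.6053
β_Fenwick = 0.01672 / 0.02582 = 0.6476
β_P = Σ w_i β_i = 0.32×1.3648 + 0.30×1.4783 + 0.09×0.6053 + 0.29×0.6476 = 1.1225
E(R_P) = R_f + β_P × MRP = 4.76% + 1.1225 × 8.03% = 13.77%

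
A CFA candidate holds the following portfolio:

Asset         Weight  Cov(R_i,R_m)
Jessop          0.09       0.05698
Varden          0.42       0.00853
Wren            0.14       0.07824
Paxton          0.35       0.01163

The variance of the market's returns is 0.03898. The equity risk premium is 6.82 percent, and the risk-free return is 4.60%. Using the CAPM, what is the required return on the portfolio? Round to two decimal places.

8.75%

β_Jessop = 0.05698 / 0.03898 = 1.4618
β_Varden = 0.00853 / 0.03898 = 0.2188
β_Wren = 0.07824 / 0.03898 = 2.0072
β_Paxton = 0.01163 / 0.03898 = 0.2984
β_P = Σ w_i β_i = 0.09×1.4618 + 0.42×0.2188 + 0.14×2.0072 + 0.35×0.2984 = 0.6089
E(R_P) = R_f + β_P × MRP = 4.60% + 0.6089 × 6.82% = 8.75%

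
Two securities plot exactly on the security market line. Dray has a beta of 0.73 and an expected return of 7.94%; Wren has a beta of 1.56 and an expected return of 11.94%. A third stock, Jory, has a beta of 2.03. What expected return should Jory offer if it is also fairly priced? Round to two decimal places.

14.21%

MRP (SML slope) = (11.94% − 7.94%) / (1.56 − 0.73) = 4.00% / 0.83 = 4.8193%
R_f (intercept) = 7.94% − 0.73 × 4.8193% = 4.4219%
E(R_Jory) = R_f + β × MRP = 4.4219% + 2.03 × 4.8193% = 14.21%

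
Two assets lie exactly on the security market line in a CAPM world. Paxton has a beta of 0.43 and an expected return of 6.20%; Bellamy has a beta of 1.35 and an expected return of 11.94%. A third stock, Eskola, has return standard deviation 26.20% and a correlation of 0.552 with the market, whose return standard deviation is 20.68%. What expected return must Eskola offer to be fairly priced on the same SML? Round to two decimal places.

MRP = (11.94% − 6.20%) / (1.35 − 0.43) = 6.2391%
R_f = 6.20% − 0.43 × 6.2391% = 3.5172%
β_Eskola = ρ·σ_i/σ_m = 0.552 × 26.20 / 20.68 = 0.6993
E(R_Eskola) = R_f + β × MRP = 3.5172% + 0.6993 × 6.2391% = 7.88%

7.88%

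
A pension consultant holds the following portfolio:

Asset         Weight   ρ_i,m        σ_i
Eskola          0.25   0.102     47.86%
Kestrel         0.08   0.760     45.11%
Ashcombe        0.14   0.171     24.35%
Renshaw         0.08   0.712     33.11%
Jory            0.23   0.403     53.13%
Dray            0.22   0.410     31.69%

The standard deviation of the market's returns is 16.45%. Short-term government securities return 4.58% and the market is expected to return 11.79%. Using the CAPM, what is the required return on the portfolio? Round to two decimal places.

10.81%

β_Eskola = 0.102 × 47.86% / 16.45% = 0.2968
β_Kestrel = 0.760 × 45.11% / 16.45% = 2.0841
β_Ashcombe = 0.171 × 24.35% / 16.45% = 0.2531
β_Renshaw = 0.712 × 33.11% / 16.45% = 1.4331
β_Jory = 0.403 × 53.13% / 16.45% = 1.3016
β_Dray = 0.410 × 31.69% / 16.45% = 0.7898
β_P = Σ w_i β_i = 0.25×0.2968 + 0.08×2.0841 + 0.14×0.2531 + 0.08×1.4331 + 0.23×1.3016 + 0.22×0.7898 = 0.8641
MRP = 11.79% − 4.58% = 7.21%
E(R_P) = R_f + β_P × MRP = 4.58% + 0.8641 × 7.21% = 10.81%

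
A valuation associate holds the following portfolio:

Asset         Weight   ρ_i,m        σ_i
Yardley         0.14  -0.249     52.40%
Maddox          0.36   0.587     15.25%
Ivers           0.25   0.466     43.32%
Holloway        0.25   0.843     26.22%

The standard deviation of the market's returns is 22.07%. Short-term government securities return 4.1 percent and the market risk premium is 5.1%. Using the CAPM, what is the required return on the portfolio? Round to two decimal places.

β_Yardley = -0.249 × 52.40% / 22.07% = -0.5912
β_Maddox = 0.587 × 15.25% / 22.07% = 0.4056
β_Ivers = 0.466 × 43.32% / 22.07% = 0.9147
β_Holloway = 0.843 × 26.22% / 22.07% = 1.0015
β_P = Σ w_i β_i = 0.14×-0.5912 + 0.36×0.4056 + 0.25×0.9147 + 0.25×1.0015 = 0.5423
E(R_P) = R_f + β_P × MRP = 4.1% + 0.5423 × 5.1% = 6.87%

6.87%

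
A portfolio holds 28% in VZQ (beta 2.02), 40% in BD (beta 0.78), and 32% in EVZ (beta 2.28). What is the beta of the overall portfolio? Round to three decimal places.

1.607

β_P = Σ w_i β_i = 0.28×2.02 + 0.40×0.78 + 0.32×2.28 = 1.6072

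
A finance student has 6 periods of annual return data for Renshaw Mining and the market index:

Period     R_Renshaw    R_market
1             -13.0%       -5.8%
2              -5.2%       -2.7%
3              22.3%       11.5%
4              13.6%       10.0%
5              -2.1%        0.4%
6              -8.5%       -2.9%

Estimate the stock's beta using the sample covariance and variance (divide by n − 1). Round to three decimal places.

Mean R_i = (-13.0 − 5.2 + 22.3 + 13.6 − 2.1 − 8.5) / 6 = 1.1833%
Mean R_m = (-5.8 − 2.7 + 11.5 + 10.0 + 0.4 − 2.9) / 6 = 1.7500%
Σ(R_i − R̄_i)(R_m − R̄_m) = 493.2750  ⇒  Cov = 493.2750 / 5 = 98.6550
Σ(R_m − R̄_m)² = 263.3750  ⇒  Var(R_m) = 263.3750 / 5 = 52.6750
β = Cov / Var(R_m) = 98.6550 / 52.6750 = 1.8729

1.873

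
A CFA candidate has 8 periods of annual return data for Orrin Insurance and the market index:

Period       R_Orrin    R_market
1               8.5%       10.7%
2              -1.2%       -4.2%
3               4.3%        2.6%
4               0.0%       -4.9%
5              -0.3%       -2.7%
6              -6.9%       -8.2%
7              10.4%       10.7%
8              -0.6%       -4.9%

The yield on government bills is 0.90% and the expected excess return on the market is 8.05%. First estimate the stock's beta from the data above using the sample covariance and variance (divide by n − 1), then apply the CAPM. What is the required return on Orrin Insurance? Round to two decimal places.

Mean R_i = (8.5 − 1.2 + 4.3 + 0.0 − 0.3 − 6.9 + 10.4 − 0.6) / 8 = 1.7750%
Mean R_m = (10.7 − 4.2 + 2.6 − 4.9 − 2.7 − 8.2 + 10.7 − 4.9) / 8 = -0.1125%
Σ(R_i − R̄_i)(R_m − R̄_m) = 280.3775  ⇒  Cov = 280.3775 / 7 = 40.0539
Σ(R_m − R̄_m)² = 375.8288  ⇒  Var(R_m) = 375.8288 / 7 = 53.6898
β = Cov / Var(R_m) = 40.0539 / 53.6898 = 0.7460
E(R) = R_f + β × MRP = 0.90% + 0.7460 × 8.05% = 6.91%

6.91%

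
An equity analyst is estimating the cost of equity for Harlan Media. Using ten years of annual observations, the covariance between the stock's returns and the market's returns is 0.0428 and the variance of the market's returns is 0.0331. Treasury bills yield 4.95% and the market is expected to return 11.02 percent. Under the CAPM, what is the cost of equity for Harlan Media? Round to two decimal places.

12.80%

β = Cov(R_i, R_m) / Var(R_m) = 0.0428 / 0.0331 = 1.2931
MRP = 11.02% − 4.95% = 6.07%
E(R) = R_f + β × MRP = 4.95% + 1.2931 × 6.07% = 12.80%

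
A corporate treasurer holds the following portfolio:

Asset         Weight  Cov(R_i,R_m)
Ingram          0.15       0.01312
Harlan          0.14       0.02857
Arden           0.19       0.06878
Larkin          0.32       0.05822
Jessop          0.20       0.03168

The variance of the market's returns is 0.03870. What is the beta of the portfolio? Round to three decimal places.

β_Ingram = 0.01312 / 0.03870 = 0.3390
β_Harlan = 0.02857 / 0.03870 = 0.7382
β_Arden = 0.06878 / 0.03870 = 1.7773
β_Larkin = 0.05822 / 0.03870 = 1.5044
β_Jessop = 0.03168 / 0.03870 = 0.8186
β_P = Σ w_i β_i = 0.15×0.3390 + 0.14×0.7382 + 0.19×1.7773 + 0.32×1.5044 + 0.20×0.8186 = 1.1370

1.137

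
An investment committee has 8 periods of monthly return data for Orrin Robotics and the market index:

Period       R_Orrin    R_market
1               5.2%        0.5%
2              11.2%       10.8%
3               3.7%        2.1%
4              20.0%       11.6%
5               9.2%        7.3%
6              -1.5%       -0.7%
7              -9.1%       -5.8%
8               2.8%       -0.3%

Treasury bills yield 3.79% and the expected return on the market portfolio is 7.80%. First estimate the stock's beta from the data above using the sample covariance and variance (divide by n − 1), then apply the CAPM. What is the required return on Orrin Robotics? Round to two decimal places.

Mean R_i = (5.2 + 11.2 + 3.7 + 20.0 + 9.2 − 1.5 − 9.1 + 2.8) / 8 = 5.1875%
Mean R_m = (0.5 + 10.8 + 2.1 + 11.6 + 7.3 − 0.7 − 5.8 − 0.3) / 8 = 3.1875%
Σ(R_i − R̄_i)(R_m − R̄_m) = 351.1988  ⇒  Cov = 351.1988 / 7 = 50.1713
Σ(R_m − R̄_m)² = 262.0888  ⇒  Var(R_m) = 262.0888 / 7 = 37.4413
β = Cov / Var(R_m) = 50.1713 / 37.4413 = 1.3400
MRP = 7.80% − 3.79% = 4.01%
E(R) = R_f + β × MRP = 3.79% + 1.3400 × 4.01% = 9.16%

9.16%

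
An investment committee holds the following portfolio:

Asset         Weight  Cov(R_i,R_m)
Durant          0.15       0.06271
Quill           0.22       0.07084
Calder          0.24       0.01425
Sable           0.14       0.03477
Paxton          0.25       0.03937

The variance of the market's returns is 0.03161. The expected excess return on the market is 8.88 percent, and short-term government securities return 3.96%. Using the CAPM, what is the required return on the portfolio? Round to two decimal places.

16.07%

β_Durant = 0.06271 / 0.03161 = 1.9839
β_Quill = 0.07084 / 0.03161 = 2.2411
β_Calder = 0.01425 / 0.03161 = 0.4508
β_Sable = 0.03477 / 0.03161 = 1.1000
β_Paxton = 0.03937 / 0.03161 = 1.2455
β_P = Σ w_i β_i = 0.15×1.9839 + 0.22×2.2411 + 0.24×0.4508 + 0.14×1.1000 + 0.25×1.2455 = 1.3642
E(R_P) = R_f + β_P × MRP = 3.96% + 1.3642 × 8.88% = 16.07%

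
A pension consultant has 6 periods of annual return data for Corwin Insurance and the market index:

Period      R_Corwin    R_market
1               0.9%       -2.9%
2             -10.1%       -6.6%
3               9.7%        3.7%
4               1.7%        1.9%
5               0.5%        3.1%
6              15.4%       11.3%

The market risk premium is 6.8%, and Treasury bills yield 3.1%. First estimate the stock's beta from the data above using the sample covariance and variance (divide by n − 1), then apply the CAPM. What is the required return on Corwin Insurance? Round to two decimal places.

12.03%

Mean R_i = (0.9 − 10.1 + 9.7 + 1.7 + 0.5 + 15.4) / 6 = 3.0167%
Mean R_m = (-2.9 − 6.6 + 3.7 + 1.9 + 3.1 + 11.3) / 6 = 1.7500%
Σ(R_i − R̄_i)(R_m − R̄_m) = 247.0650  ⇒  Cov = 247.0650 / 5 = 49.4130
Σ(R_m − R̄_m)² = 188.1950  ⇒  Var(R_m) = 188.1950 / 5 = 37.6390
β = Cov / Var(R_m) = 49.4130 / 37.6390 = 1.3128
E(R) = R_f + β × MRP = 3.1% + 1.3128 × 6.8% = 12.03%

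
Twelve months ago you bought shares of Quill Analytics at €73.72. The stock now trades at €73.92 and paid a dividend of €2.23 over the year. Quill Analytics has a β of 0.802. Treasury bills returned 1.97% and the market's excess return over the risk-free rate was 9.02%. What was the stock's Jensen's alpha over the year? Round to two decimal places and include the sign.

-5.91%

Realised HPR = (P1 + D1 − P0) / P0 = (73.92 + 2.23 − 73.72) / 73.72 = 2.43 / 73.72 = 3.2963%
CAPM required = R_f + β·MRP = 1.97% + 0.802 × 9.02% = 9.20404%
α = realised − required = 3.2963% − 9.20404% = -5.91%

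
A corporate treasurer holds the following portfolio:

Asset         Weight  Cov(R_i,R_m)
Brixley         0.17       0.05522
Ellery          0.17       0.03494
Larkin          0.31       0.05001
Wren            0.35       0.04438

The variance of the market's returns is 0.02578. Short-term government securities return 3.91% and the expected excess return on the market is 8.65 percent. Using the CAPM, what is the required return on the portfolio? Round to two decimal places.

β_Brixley = 0.05522 / 0.02578 = 2.1420
β_Ellery = 0.03494 / 0.02578 = 1.3553
β_Larkin = 0.05001 / 0.02578 = 1.9399
β_Wren = 0.04438 / 0.02578 = 1.7215
β_P = Σ w_i β_i = 0.17×2.1420 + 0.17×1.3553 + 0.31×1.9399 + 0.35×1.7215 = 1.7984
E(R_P) = R_f + β_P × MRP = 3.91% + 1.7984 × 8.65% = 19.47%

19.47%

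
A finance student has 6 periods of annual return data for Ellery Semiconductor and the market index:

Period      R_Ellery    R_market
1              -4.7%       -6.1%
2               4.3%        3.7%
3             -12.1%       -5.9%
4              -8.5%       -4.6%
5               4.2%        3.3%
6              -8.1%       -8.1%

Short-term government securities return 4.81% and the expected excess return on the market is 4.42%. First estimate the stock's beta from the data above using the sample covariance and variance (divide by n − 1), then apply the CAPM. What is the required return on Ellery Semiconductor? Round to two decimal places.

10.24%

Mean R_i = (-4.7 + 4.3 − 12.1 − 8.5 + 4.2 − 8.1) / 6 = -4.1500%
Mean R_m = (-6.1 + 3.7 − 5.9 − 4.6 + 3.3 − 8.1) / 6 = -2.9500%
Σ(R_i − R̄_i)(R_m − R̄_m) = 161.0850  ⇒  Cov = 161.0850 / 5 = 32.2170
Σ(R_m − R̄_m)² = 131.1550  ⇒  Var(R_m) = 131.1550 / 5 = 26.2310
β = Cov / Var(R_m) = 32.2170 / 26.2310 = 1.2282
E(R) = R_f + β × MRP = 4.81% + 1.2282 × 4.42% = 10.24%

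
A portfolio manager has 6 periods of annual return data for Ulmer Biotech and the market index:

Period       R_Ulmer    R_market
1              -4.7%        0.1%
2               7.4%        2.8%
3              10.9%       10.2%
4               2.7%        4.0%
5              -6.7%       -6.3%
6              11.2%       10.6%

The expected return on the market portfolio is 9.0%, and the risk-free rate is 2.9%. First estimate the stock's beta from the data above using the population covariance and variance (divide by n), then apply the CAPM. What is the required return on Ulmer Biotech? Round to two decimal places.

9.76%

Mean R_i = (-4.7 + 7.4 + 10.9 + 2.7 − 6.7 + 11.2) / 6 = 3.4667%
Mean R_m = (0.1 + 2.8 + 10.2 + 4.0 − 6.3 + 10.6) / 6 = 3.5667%
Σ(R_i − R̄_i)(R_m − R̄_m) = 228.9733  ⇒  Cov = 228.9733 / 6 = 38.1622
Σ(R_m − R̄_m)² = 203.6133  ⇒  Var(R_m) = 203.6133 / 6 = 33.9356
β = Cov / Var(R_m) = 38.1622 / 33.9356 = 1.1245
MRP = 9.0% − 2.9% = 6.10%
E(R) = R_f + β × MRP = 2.9% + 1.1245 × 6.1% = 9.76%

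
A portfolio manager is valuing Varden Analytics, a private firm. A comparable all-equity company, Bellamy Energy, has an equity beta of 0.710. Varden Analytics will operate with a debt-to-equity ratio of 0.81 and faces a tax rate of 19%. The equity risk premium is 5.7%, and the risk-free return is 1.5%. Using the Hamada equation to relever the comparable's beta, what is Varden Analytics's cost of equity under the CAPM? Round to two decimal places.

β_L = β_U × [1 + (1 − t)(D/E)] = 0.710 × [1 + (1 − 0.19) × 0.81]
    = 0.710 × [1 + 0.81 × 0.81] = 0.710 × 1.6561 = 1.1758
E(R) = R_f + β_L × MRP = 1.5% + 1.1758 × 5.7% = 8.20%

8.20%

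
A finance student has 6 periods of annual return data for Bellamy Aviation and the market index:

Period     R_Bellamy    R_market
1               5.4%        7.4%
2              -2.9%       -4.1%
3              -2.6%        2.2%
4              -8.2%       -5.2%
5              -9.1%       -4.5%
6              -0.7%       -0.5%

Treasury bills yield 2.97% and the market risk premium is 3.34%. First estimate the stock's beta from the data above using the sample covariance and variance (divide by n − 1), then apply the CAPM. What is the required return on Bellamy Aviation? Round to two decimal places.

Mean R_i = (5.4 − 2.9 − 2.6 − 8.2 − 9.1 − 0.7) / 6 = -3.0167%
Mean R_m = (7.4 − 4.1 + 2.2 − 5.2 − 4.5 − 0.5) / 6 = -0.7833%
Σ(R_i − R̄_i)(R_m − R̄_m) = 115.8917  ⇒  Cov = 115.8917 / 5 = 23.1783
Σ(R_m − R̄_m)² = 120.2683  ⇒  Var(R_m) = 120.2683 / 5 = 24.0537
β = Cov / Var(R_m) = 23.1783 / 24.0537 = 0.9636
E(R) = R_f + β × MRP = 2.97% + 0.9636 × 3.34% = 6.19%

6.19%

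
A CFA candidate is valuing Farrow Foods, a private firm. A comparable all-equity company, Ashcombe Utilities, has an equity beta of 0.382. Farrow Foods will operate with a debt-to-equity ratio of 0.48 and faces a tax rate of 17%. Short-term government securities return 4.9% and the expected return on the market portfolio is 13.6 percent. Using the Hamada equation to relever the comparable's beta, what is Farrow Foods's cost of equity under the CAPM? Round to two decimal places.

9.55%

β_L = β_U × [1 + (1 − t)(D/E)] = 0.382 × [1 + (1 − 0.17) × 0.48]
    = 0.382 × [1 + 0.83 × 0.48] = 0.382 × 1.3984 = 0.5342
MRP = 13.6% − 4.9% = 8.70%
E(R) = R_f + β_L × MRP = 4.9% + 0.5342 × 8.7% = 9.55%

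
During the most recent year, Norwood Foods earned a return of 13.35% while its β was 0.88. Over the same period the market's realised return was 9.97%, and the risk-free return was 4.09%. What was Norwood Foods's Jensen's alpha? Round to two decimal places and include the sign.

Market excess return = 9.97% − 4.09% = 5.88%
CAPM benchmark = R_f + β(R_m − R_f) = 4.09% + 0.88 × 5.88% = 9.2644%
α = actual − benchmark = 13.35% − 9.2644% = +4.09%

+4.09%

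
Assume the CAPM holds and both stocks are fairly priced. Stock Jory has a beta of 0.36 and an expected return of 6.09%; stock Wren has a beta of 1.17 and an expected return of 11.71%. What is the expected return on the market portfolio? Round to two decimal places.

Both satisfy E(R) = R_f + β·MRP, so the slope of the SML is
MRP = (11.71% − 6.09%) / (1.17 − 0.36) = 5.62% / 0.81 = 6.9383%
R_f = E(R_Jory) − β_Jory·MRP = 6.09% − 0.36 × 6.9383% = 3.5922%
E(R_m) = R_f + MRP = 3.5922% + 6.9383% = 10.53%

10.53%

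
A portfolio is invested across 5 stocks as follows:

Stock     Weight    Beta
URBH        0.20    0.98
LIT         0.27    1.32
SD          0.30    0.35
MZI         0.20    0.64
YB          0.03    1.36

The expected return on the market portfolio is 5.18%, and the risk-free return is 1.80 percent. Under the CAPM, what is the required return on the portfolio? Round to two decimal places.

4.59%

β_P = Σ w_i β_i = 0.20×0.98 + 0.27×1.32 + 0.30×0.35 + 0.20×0.64 + 0.03×1.36 = 0.8262
MRP = 5.18% − 1.80% = 3.38%
E(R_P) = R_f + β_P × MRP = 1.80% + 0.8262 × 3.38% = 4.59%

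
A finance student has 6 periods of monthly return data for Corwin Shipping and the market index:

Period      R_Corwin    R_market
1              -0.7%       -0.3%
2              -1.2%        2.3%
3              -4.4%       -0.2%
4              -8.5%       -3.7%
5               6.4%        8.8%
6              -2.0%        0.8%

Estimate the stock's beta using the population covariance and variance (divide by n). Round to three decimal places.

1.121

Mean R_i = (-0.7 − 1.2 − 4.4 − 8.5 + 6.4 − 2.0) / 6 = -1.7333%
Mean R_m = (-0.3 + 2.3 − 0.2 − 3.7 + 8.8 + 0.8) / 6 = 1.2833%
Σ(R_i − R̄_i)(R_m − R̄_m) = 97.8467  ⇒  Cov = 97.8467 / 6 = 16.3078
Σ(R_m − R̄_m)² = 87.3083  ⇒  Var(R_m) = 87.3083 / 6 = 14.5514
β = Cov / Var(R_m) = 16.3078 / 14.5514 = 1.1207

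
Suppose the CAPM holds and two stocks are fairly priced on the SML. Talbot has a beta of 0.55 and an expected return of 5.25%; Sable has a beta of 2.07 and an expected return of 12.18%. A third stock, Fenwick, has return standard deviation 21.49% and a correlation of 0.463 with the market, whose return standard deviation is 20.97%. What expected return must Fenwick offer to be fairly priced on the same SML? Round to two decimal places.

MRP = (12.18% − 5.25%) / (2.07 − 0.55) = 4.5592%
R_f = 5.25% − 0.55 × 4.5592% = 2.7424%
β_Fenwick = ρ·σ_i/σ_m = 0.463 × 21.49 / 20.97 = 0.4745
E(R_Fenwick) = R_f + β × MRP = 2.7424% + 0.4745 × 4.5592% = 4.91%

4.91%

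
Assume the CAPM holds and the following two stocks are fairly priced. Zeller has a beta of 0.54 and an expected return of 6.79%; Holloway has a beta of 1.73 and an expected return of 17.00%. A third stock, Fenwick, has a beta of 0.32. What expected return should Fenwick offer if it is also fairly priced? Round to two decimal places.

MRP (SML slope) = (17.00% − 6.79%) / (1.73 − 0.54) = 10.21% / 1.19 = 8.5798%
R_f (intercept) = 6.79% − 0.54 × 8.5798% = 2.1569%
E(R_Fenwick) = R_f + β × MRP = 2.1569% + 0.32 × 8.5798% = 4.90%

4.90%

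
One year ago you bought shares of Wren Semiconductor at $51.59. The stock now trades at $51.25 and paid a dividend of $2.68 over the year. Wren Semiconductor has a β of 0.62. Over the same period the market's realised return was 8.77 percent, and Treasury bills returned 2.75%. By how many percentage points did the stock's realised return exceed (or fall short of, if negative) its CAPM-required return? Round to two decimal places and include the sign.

Realised HPR = (P1 + D1 − P0) / P0 = (51.25 + 2.68 − 51.59) / 51.59 = 2.34 / 51.59 = 4.5358%
MRP = 8.77% − 2.75% = 6.02%
CAPM required = R_f + β·MRP = 2.75% + 0.62 × 6.02% = 6.4824%
α = realised − required = 4.5358% − 6.4824% = -1.95%

-1.95%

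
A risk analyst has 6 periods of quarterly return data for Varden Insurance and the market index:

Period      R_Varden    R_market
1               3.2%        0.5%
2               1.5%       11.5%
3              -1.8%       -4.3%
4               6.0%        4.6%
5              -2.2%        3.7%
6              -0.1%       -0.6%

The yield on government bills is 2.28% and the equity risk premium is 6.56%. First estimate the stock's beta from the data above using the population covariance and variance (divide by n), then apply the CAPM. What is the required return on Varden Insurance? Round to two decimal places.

3.58%

Mean R_i = (3.2 + 1.5 − 1.8 + 6.0 − 2.2 − 0.1) / 6 = 1.1000%
Mean R_m = (0.5 + 11.5 − 4.3 + 4.6 + 3.7 − 0.6) / 6 = 2.5667%
Σ(R_i − R̄_i)(R_m − R̄_m) = 29.1700  ⇒  Cov = 29.1700 / 6 = 4.8617
Σ(R_m − R̄_m)² = 146.6733  ⇒  Var(R_m) = 146.6733 / 6 = 24.4456
β = Cov / Var(R_m) = 4.8617 / 24.4456 = 0.1989
E(R) = R_f + β × MRP = 2.28% + 0.1989 × 6.56% = 3.58%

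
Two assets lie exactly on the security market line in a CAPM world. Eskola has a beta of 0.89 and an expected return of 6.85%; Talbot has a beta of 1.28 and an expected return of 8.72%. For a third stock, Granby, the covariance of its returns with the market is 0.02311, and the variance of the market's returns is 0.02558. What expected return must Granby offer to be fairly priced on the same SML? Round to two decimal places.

MRP = (8.72% − 6.85%) / (1.28 − 0.89) = 4.7949%
R_f = 6.85% − 0.89 × 4.7949% = 2.5825%
β_Granby = Cov / Var(R_m) = 0.02311 / 0.02558 = 0.9034
E(R_Granby) = R_f + β × MRP = 2.5825% + 0.9034 × 4.7949% = 6.91%

6.91%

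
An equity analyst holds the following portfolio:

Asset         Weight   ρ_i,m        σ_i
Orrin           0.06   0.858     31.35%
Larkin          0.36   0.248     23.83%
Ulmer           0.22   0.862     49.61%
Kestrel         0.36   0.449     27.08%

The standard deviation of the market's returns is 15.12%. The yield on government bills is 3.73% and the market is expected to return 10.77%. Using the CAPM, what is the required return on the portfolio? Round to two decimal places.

β_Orrin = 0.858 × 31.35% / 15.12% = 1.7790
β_Larkin = 0.248 × 23.83% / 15.12% = 0.3909
β_Ulmer = 0.862 × 49.61% / 15.12% = 2.8283
β_Kestrel = 0.449 × 27.08% / 15.12% = 0.8042
β_P = Σ w_i β_i = 0.06×1.7790 + 0.36×0.3909 + 0.22×2.8283 + 0.36×0.8042 = 1.1592
MRP = 10.77% − 3.73% = 7.04%
E(R_P) = R_f + β_P × MRP = 3.73% + 1.1592 × 7.04% = 11.89%

11.89%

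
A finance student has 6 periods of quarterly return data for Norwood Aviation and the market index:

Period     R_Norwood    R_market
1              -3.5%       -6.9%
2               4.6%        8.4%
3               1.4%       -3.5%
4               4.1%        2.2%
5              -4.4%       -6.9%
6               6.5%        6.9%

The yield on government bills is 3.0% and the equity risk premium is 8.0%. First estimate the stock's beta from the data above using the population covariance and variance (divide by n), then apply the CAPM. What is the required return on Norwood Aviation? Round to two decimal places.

Mean R_i = (-3.5 + 4.6 + 1.4 + 4.1 − 4.4 + 6.5) / 6 = 1.4500%
Mean R_m = (-6.9 + 8.4 − 3.5 + 2.2 − 6.9 + 6.9) / 6 = 0.0333%
Σ(R_i − R̄_i)(R_m − R̄_m) = 141.8300  ⇒  Cov = 141.8300 / 6 = 23.6383
Σ(R_m − R̄_m)² = 230.4733  ⇒  Var(R_m) = 230.4733 / 6 = 38.4122
β = Cov / Var(R_m) = 23.6383 / 38.4122 = 0.6154
E(R) = R_f + β × MRP = 3.0% + 0.6154 × 8.0% = 7.92%

7.92%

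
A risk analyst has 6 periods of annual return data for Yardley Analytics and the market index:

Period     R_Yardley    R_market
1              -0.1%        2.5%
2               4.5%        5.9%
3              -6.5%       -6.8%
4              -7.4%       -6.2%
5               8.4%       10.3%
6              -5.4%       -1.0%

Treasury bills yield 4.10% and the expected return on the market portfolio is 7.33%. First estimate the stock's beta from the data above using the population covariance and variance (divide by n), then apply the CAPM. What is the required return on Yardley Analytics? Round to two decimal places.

Mean R_i = (-0.1 + 4.5 − 6.5 − 7.4 + 8.4 − 5.4) / 6 = -1.0833%
Mean R_m = (2.5 + 5.9 − 6.8 − 6.2 + 10.3 − 1.0) / 6 = 0.7833%
Σ(R_i − R̄_i)(R_m − R̄_m) = 213.3917  ⇒  Cov = 213.3917 / 6 = 35.5653
Σ(R_m − R̄_m)² = 229.1483  ⇒  Var(R_m) = 229.1483 / 6 = 38.1914
β = Cov / Var(R_m) = 35.5653 / 38.1914 = 0.9312
MRP = 7.33% − 4.10% = 3.23%
E(R) = R_f + β × MRP = 4.10% + 0.9312 × 3.23% = 7.11%

7.11%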